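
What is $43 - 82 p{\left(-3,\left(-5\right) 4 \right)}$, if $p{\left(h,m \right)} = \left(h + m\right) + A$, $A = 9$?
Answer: $1191$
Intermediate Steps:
$p{\left(h,m \right)} = 9 + h + m$ ($p{\left(h,m \right)} = \left(h + m\right) + 9 = 9 + h + m$)
$43 - 82 p{\left(-3,\left(-5\right) 4 \right)} = 43 - 82 \left(9 - 3 - 20\right) = 43 - -1148 = 43 + 1148 = 1191$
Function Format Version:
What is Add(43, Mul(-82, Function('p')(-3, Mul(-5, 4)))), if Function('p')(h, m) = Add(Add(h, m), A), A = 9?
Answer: 1191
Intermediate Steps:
Function('p')(h, m) = Add(9, h, m) (Function('p')(h, m) = Add(Add(h, m), 9) = Add(9, h, m))
Add(43, Mul(-82, Function('p')(-3, Mul(-5, 4)))) = Add(43, Mul(-82, Add(9, -3, Mul(-5, 4)))) = Add(43, Mul(-82, Add(9, -3, -20))) = Add(43, Mul(-82, -14)) = Add(43, 1148) = 1191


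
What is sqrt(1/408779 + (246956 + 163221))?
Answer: 2*sqrt(17135171948289409)/408779 ≈ 640.45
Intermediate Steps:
sqrt(1/408779 + (246956 + 163221)) = sqrt(1/408779 + 410177) = sqrt(167671743884/408779) = 2*sqrt(17135171948289409)/408779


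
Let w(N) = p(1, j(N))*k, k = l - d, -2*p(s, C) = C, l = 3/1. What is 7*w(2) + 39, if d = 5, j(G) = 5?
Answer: 74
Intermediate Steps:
l = 3 (l = 3*1 = 3)
p(s, C) = -C/2
k = -2 (k = 3 - 1*5 = 3 - 5 = -2)
w(N) = 5 (w(N) = -½*5*(-2) = -5/2*(-2) = 5)
7*w(2) + 39 = 7*5 + 39 = 35 + 39 = 74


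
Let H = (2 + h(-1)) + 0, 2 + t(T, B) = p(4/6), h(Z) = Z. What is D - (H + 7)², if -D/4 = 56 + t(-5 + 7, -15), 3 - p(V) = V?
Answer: -868/3 ≈ -289.33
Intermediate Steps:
p(V) = 3 - V
t(T, B) = ⅓ (t(T, B) = -2 + (3 - 4/6) = -2 + (3 - 1*⅔) = -2 + (3 - ⅔) = -2 + 7/3 = ⅓)
D = -676/3 (D = -4*(56 + ⅓) = -4*169/3 = -676/3 ≈ -225.33)
H = 1 (H = (2 - 1) + 0 = 1 + 0 = 1)
D - (H + 7)² = -676/3 - (1 + 7)² = -676/3 - 1*8² = -676/3 - 1*64 = -676/3 - 64 = -868/3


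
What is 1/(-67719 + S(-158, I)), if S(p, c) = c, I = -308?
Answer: -1/68027 ≈ -1.4700e-5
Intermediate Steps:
1/(-67719 + S(-158, I)) = 1/(-67719 - 308) = 1/(-68027) = -1/68027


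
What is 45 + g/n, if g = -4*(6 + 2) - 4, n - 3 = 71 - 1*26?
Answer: 177/4 ≈ 44.250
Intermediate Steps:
n = 48 (n = 3 + (71 - 1*26) = 3 + (71 - 26) = 3 + 45 = 48)
g = -36 (g = -4*8 - 4 = -32 - 4 = -36)
45 + g/n = 45 - 36/48 = 45 + (1/48)*(-36) = 45 - ¾ = 177/4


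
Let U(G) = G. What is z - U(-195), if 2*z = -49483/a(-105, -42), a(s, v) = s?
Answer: 12919/30 ≈ 430.63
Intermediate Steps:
z = 7069/30 (z = (-49483/(-105))/2 = (-49483*(-1/105))/2 = (½)*(7069/15) = 7069/30 ≈ 235.63)
z - U(-195) = 7069/30 - 1*(-195) = 7069/30 + 195 = 12919/30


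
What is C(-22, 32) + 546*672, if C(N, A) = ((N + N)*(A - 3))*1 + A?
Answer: 365668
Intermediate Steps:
C(N, A) = A + 2*N*(-3 + A) (C(N, A) = ((2*N)*(-3 + A))*1 + A = (2*N*(-3 + A))*1 + A = 2*N*(-3 + A) + A = A + 2*N*(-3 + A))
C(-22, 32) + 546*672 = (32 - 6*(-22) + 2*32*(-22)) + 546*672 = (32 + 132 - 1408) + 366912 = -1244 + 366912 = 365668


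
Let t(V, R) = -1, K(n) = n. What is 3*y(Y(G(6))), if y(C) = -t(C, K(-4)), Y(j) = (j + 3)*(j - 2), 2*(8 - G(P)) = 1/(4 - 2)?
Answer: 3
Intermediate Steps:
G(P) = 31/4 (G(P) = 8 - 1/(2*(4 - 2)) = 8 - ½/2 = 8 - ½*½ = 8 - ¼ = 31/4)
Y(j) = (-2 + j)*(3 + j) (Y(j) = (3 + j)*(-2 + j) = (-2 + j)*(3 + j))
y(C) = 1 (y(C) = -1*(-1) = 1)
3*y(Y(G(6))) = 3*1 = 3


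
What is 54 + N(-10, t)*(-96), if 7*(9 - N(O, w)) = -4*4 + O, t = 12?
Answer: -8166/7 ≈ -1166.6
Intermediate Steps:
N(O, w) = 79/7 - O/7 (N(O, w) = 9 - (-4*4 + O)/7 = 9 - (-16 + O)/7 = 9 + (16/7 - O/7) = 79/7 - O/7)
54 + N(-10, t)*(-96) = 54 + (79/7 - 1/7*(-10))*(-96) = 54 + (79/7 + 10/7)*(-96) = 54 + (89/7)*(-96) = 54 - 8544/7 = -8166/7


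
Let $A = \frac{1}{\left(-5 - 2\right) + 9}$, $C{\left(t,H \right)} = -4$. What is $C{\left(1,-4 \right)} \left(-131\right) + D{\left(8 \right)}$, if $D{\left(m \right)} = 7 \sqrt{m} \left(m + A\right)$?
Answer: $524 + 119 \sqrt{2} \approx 692.29$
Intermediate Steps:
$A = \frac{1}{2}$ ($A = \frac{1}{-7 + 9} = \frac{1}{2} \approx 0.5$)
$D{\left(m \right)} = 7 \sqrt{m} \left(\frac{1}{2} + m\right)$ ($D{\left(m \right)} = 7 \sqrt{m} \left(m + \frac{1}{2}\right) = 7 \sqrt{m} \left(\frac{1}{2} + m\right)$)
$C{\left(1,-4 \right)} \left(-131\right) + D{\left(8 \right)} = \left(-4\right) \left(-131\right) + \sqrt{8} \left(\frac{7}{2} + 7 \cdot 8\right) = 524 + 2 \sqrt{2} \left(\frac{7}{2} + 56\right) = 524 + 2 \sqrt{2} \cdot \frac{119}{2} = 524 + 119 \sqrt{2}$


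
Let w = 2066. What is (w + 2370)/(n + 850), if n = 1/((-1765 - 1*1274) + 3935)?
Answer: 3974656/761601 ≈ 5.2188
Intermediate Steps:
n = 1/896 (n = 1/((-1765 - 1274) + 3935) = 1/(-3039 + 3935) = 1/896 ≈ 0.0011161)
(w + 2370)/(n + 850) = (2066 + 2370)/(1/896 + 850) = 4436/(761601/896) = 4436*(896/761601) = 3974656/761601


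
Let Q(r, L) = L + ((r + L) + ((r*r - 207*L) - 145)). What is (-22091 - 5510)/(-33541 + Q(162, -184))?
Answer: -27601/30440 ≈ -0.90673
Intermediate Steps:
Q(r, L) = -145 + r + r² - 205*L (Q(r, L) = L + ((L + r) + ((r² - 207*L) - 145)) = L + ((L + r) + (-145 + r² - 207*L)) = L + (-145 + r + r² - 206*L) = -145 + r + r² - 205*L)
(-22091 - 5510)/(-33541 + Q(162, -184)) = (-22091 - 5510)/(-33541 + (-145 + 162 + 162² - 205*(-184))) = -27601/(-33541 + (-145 + 162 + 26244 + 37720)) = -27601/(-33541 + 63981) = -27601/30440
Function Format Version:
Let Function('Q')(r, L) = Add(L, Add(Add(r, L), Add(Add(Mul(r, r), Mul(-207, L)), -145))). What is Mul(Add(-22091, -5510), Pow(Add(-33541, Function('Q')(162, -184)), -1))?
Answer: Rational(-27601, 30440) ≈ -0.90673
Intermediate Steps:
Function('Q')(r, L) = Add(-145, r, Pow(r, 2), Mul(-205, L)) (Function('Q')(r, L) = Add(L, Add(Add(L, r), Add(Add(Pow(r, 2), Mul(-207, L)), -145))) = Add(L, Add(Add(L, r), Add(-145, Pow(r, 2), Mul(-207, L)))) = Add(L, Add(-145, r, Pow(r, 2), Mul(-206, L))) = Add(-145, r, Pow(r, 2), Mul(-205, L)))
Mul(Add(-22091, -5510), Pow(Add(-33541, Function('Q')(162, -184)), -1)) = Mul(Add(-22091, -5510), Pow(Add(-33541, Add(-145, 162, Pow(162, 2), Mul(-205, -184))), -1)) = Mul(-27601, Pow(Add(-33541, Add(-145, 162, 26244, 37720)), -1)) = Mul(-27601, Pow(Add(-33541, 63981), -1)) = Mul(-27601, Pow(30440, -1)) = Mul(-27601, Rational(1, 30440)) = Rational(-27601, 30440)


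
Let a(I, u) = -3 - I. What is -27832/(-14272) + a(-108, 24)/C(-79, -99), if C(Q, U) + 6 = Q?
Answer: 21679/30328 ≈ 0.71482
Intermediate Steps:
C(Q, U) = -6 + Q
-27832/(-14272) + a(-108, 24)/C(-79, -99) = -27832/(-14272) + (-3 - 1*(-108))/(-6 - 79) = -27832*(-1/14272) + (-3 + 108)/(-85) = 3479/1784 + 105*(-1/85) = 3479/1784 - 21/17 = 21679/30328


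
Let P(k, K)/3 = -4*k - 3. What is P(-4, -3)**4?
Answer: 2313441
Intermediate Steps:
P(k, K) = -9 - 12*k (P(k, K) = 3*(-4*k - 3) = 3*(-3 - 4*k) = -9 - 12*k)
P(-4, -3)**4 = (-9 - 12*(-4))**4 = (-9 + 48)**4 = 39**4 = 2313441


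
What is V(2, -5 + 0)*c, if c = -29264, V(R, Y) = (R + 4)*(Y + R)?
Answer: 526752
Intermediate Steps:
V(R, Y) = (4 + R)*(R + Y)
V(2, -5 + 0)*c = (2**2 + 4*2 + 4*(-5 + 0) + 2*(-5 + 0))*(-29264) = (4 + 8 + 4*(-5) + 2*(-5))*(-29264) = (4 + 8 - 20 - 10)*(-29264) = -18*(-29264) = 526752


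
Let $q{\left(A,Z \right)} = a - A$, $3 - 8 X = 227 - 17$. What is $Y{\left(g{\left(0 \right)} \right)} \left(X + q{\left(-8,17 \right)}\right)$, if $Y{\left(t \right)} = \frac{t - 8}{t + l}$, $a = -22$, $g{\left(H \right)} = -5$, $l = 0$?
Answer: $- \frac{4147}{40} \approx -103.68$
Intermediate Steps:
$X = - \frac{207}{8}$ ($X = \frac{3}{8} - \frac{227 - 17}{8} = \frac{3}{8} - \frac{105}{4} = - \frac{207}{8} \approx -25.875$)
$Y{\left(t \right)} = \frac{-8 + t}{t}$ ($Y{\left(t \right)} = \frac{t - 8}{t + 0} = \frac{-8 + t}{t}$)
$q{\left(A,Z \right)} = -22 - A$
$Y{\left(g{\left(0 \right)} \right)} \left(X + q{\left(-8,17 \right)}\right) = \frac{-8 - 5}{-5} \left(- \frac{207}{8} - 14\right) = \left(- \frac{1}{5}\right) \left(-13\right) \left(- \frac{207}{8} + \left(-22 + 8\right)\right) = \frac{13 \left(- \frac{207}{8} - 14\right)}{5} = \frac{13}{5} \left(- \frac{319}{8}\right) = - \frac{4147}{40}$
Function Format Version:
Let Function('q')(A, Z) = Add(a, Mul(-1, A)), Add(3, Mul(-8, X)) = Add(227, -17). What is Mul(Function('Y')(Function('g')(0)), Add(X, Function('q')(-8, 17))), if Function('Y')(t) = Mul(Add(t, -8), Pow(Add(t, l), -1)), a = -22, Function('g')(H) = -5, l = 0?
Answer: Rational(-4147, 40) ≈ -103.68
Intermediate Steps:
X = Rational(-207, 8) (X = Add(Rational(3, 8), Mul(Rational(-1, 8), Add(227, -17))) = Add(Rational(3, 8), Mul(Rational(-1, 8), 210)) = Add(Rational(3, 8), Rational(-105, 4)) = Rational(-207, 8) ≈ -25.875)
Function('Y')(t) = Mul(Pow(t, -1), Add(-8, t)) (Function('Y')(t) = Mul(Add(t, -8), Pow(Add(t, 0), -1)) = Mul(Add(-8, t), Pow(t, -1)) = Mul(Pow(t, -1), Add(-8, t)))
Function('q')(A, Z) = Add(-22, Mul(-1, A))
Mul(Function('Y')(Function('g')(0)), Add(X, Function('q')(-8, 17))) = Mul(Mul(Pow(-5, -1), Add(-8, -5)), Add(Rational(-207, 8), Add(-22, Mul(-1, -8)))) = Mul(Mul(Rational(-1, 5), -13), Add(Rational(-207, 8), Add(-22, 8))) = Mul(Rational(13, 5), Add(Rational(-207, 8), -14)) = Mul(Rational(13, 5), Rational(-319, 8)) = Rational(-4147, 40)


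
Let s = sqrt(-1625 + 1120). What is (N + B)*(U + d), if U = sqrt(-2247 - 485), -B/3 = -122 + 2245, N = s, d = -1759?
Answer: (1759 - 2*I*sqrt(683))*(6369 - I*sqrt(505)) ≈ 1.1202e+7 - 3.7243e+5*I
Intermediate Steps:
s = I*sqrt(505) (s = sqrt(-505) = I*sqrt(505) ≈ 22.472*I)
N = I*sqrt(505) ≈ 22.472*I
B = -6369 (B = -3*(-122 + 2245) = -3*2123 = -6369)
U = 2*I*sqrt(683) (U = sqrt(-2732) = 2*I*sqrt(683) ≈ 52.269*I)
(N + B)*(U + d) = (I*sqrt(505) - 6369)*(2*I*sqrt(683) - 1759) = (-6369 + I*sqrt(505))*(-1759 + 2*I*sqrt(683))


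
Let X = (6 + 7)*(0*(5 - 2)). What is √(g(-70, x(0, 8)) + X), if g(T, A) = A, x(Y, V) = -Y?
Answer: 0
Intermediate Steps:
X = 0 (X = 13*(0*3) = 13*0 = 0)
√(g(-70, x(0, 8)) + X) = √(-1*0 + 0) = √(0 + 0) = √0 = 0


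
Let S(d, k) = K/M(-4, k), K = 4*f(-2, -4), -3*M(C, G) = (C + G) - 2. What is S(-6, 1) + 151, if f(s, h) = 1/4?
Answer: 758/5 ≈ 151.60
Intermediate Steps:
M(C, G) = ⅔ - C/3 - G/3 (M(C, G) = -((C + G) - 2)/3 = -(-2 + C + G)/3 = ⅔ - C/3 - G/3)
f(s, h) = ¼
K = 1 (K = 4*(¼) = 1)
S(d, k) = 1/(2 - k/3) (S(d, k) = 1/(⅔ - ⅓*(-4) - k/3) = 1/(⅔ + 4/3 - k/3) = 1/(2 - k/3))
S(-6, 1) + 151 = -3/(-6 + 1) + 151 = -3/(-5) + 151 = -3*(-⅕) + 151 = ⅗ + 151 = 758/5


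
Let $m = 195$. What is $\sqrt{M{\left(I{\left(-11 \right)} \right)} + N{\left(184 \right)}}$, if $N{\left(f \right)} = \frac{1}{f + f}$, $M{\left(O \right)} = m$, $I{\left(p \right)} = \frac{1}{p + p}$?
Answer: $\frac{\sqrt{1650503}}{92} \approx 13.964$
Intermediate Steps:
$I{\left(p \right)} = \frac{1}{2 p}$
$M{\left(O \right)} = 195$
$N{\left(f \right)} = \frac{1}{2 f}$
$\sqrt{M{\left(I{\left(-11 \right)} \right)} + N{\left(184 \right)}} = \sqrt{195 + \frac{1}{2 \cdot 184}} = \sqrt{195 + \frac{1}{2} \cdot \frac{1}{184}} = \sqrt{195 + \frac{1}{368}} = \sqrt{\frac{71761}{368}} = \frac{\sqrt{1650503}}{92}$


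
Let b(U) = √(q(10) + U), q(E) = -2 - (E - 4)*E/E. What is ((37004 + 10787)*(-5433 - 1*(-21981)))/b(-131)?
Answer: -790845468*I*√139/139 ≈ -6.7079e+7*I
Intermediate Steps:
q(E) = 2 - E (q(E) = -2 - (-4 + E)*E/E = -2 - E*(-4 + E)/E = -2 - (-4 + E) = -2 + (4 - E) = 2 - E)
b(U) = √(-8 + U) (b(U) = √((2 - 1*10) + U) = √((2 - 10) + U) = √(-8 + U))
((37004 + 10787)*(-5433 - 1*(-21981)))/b(-131) = ((37004 + 10787)*(-5433 - 1*(-21981)))/(√(-8 - 131)) = (47791*(-5433 + 21981))/(√(-139)) = (47791*16548)/((I*√139)) = 790845468*(-I*√139/139) = -790845468*I*√139/139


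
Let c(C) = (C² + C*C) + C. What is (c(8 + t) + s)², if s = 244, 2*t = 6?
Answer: 247009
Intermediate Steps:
t = 3 (t = (½)*6 = 3)
c(C) = C + 2*C² (c(C) = (C² + C²) + C = 2*C² + C = C + 2*C²)
(c(8 + t) + s)² = ((8 + 3)*(1 + 2*(8 + 3)) + 244)² = (11*(1 + 2*11) + 244)² = (11*(1 + 22) + 244)² = (11*23 + 244)² = (253 + 244)² = 497² = 247009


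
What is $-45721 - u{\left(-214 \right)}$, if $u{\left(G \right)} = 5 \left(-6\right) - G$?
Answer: $-45905$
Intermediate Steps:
$u{\left(G \right)} = -30 - G$
$-45721 - u{\left(-214 \right)} = -45721 - \left(-30 - -214\right) = -45721 - \left(-30 + 214\right) = -45721 - 184 = -45905$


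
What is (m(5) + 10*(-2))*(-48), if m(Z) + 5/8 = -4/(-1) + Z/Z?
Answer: 750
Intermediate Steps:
m(Z) = 35/8 (m(Z) = -5/8 + (-4/(-1) + Z/Z) = -5/8 + (-4*(-1) + 1) = -5/8 + (4 + 1) = -5/8 + 5 = 35/8)
(m(5) + 10*(-2))*(-48) = (35/8 + 10*(-2))*(-48) = (35/8 - 20)*(-48) = -125/8*(-48) = 750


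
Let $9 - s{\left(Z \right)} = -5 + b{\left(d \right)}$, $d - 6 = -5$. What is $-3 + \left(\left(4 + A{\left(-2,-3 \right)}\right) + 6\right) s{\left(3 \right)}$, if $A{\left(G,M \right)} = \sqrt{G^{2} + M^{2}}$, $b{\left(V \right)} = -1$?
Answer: $147 + 15 \sqrt{13} \approx 201.08$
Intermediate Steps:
$d = 1$ ($d = 6 - 5 = 1$)
$s{\left(Z \right)} = 15$ ($s{\left(Z \right)} = 9 - \left(-5 - 1\right) = 9 - -6 = 9 + 6 = 15$)
$-3 + \left(\left(4 + A{\left(-2,-3 \right)}\right) + 6\right) s{\left(3 \right)} = -3 + \left(\left(4 + \sqrt{\left(-2\right)^{2} + \left(-3\right)^{2}}\right) + 6\right) 15 = -3 + \left(\left(4 + \sqrt{4 + 9}\right) + 6\right) 15 = -3 + \left(\left(4 + \sqrt{13}\right) + 6\right) 15 = -3 + \left(10 + \sqrt{13}\right) 15 = -3 + \left(150 + 15 \sqrt{13}\right) = 147 + 15 \sqrt{13}$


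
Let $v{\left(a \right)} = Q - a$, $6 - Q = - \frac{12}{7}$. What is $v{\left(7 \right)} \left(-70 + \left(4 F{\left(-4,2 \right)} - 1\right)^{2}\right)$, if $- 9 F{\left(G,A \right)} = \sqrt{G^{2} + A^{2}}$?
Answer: $- \frac{26345}{567} + \frac{80 \sqrt{5}}{63} \approx -43.624$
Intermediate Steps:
$F{\left(G,A \right)} = - \frac{\sqrt{A^{2} + G^{2}}}{9}$ ($F{\left(G,A \right)} = - \frac{\sqrt{G^{2} + A^{2}}}{9} = - \frac{\sqrt{A^{2} + G^{2}}}{9}$)
$Q = \frac{54}{7}$ ($Q = 6 - - \frac{12}{7} = 6 + \frac{12}{7} = \frac{54}{7} \approx 7.7143$)
$v{\left(a \right)} = \frac{54}{7} - a$
$v{\left(7 \right)} \left(-70 + \left(4 F{\left(-4,2 \right)} - 1\right)^{2}\right) = \left(\frac{54}{7} - 7\right) \left(-70 + \left(4 \left(- \frac{\sqrt{2^{2} + \left(-4\right)^{2}}}{9}\right) - 1\right)^{2}\right) = \left(\frac{54}{7} - 7\right) \left(-70 + \left(4 \left(- \frac{\sqrt{4 + 16}}{9}\right) - 1\right)^{2}\right) = \frac{5 \left(-70 + \left(4 \left(- \frac{\sqrt{20}}{9}\right) - 1\right)^{2}\right)}{7} = \frac{5 \left(-70 + \left(4 \left(- \frac{2 \sqrt{5}}{9}\right) - 1\right)^{2}\right)}{7} = \frac{5 \left(-70 + \left(- \frac{8 \sqrt{5}}{9} - 1\right)^{2}\right)}{7} = \frac{5 \left(-70 + \left(-1 - \frac{8 \sqrt{5}}{9}\right)^{2}\right)}{7} = -50 + \frac{5 \left(-1 - \frac{8 \sqrt{5}}{9}\right)^{2}}{7}$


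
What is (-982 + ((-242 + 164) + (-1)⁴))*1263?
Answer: -1337517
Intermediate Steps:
(-982 + ((-242 + 164) + (-1)⁴))*1263 = (-982 + (-78 + 1))*1263 = (-982 - 77)*1263 = -1059*1263 = -1337517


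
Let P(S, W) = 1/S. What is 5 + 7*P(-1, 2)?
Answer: -2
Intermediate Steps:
5 + 7*P(-1, 2) = 5 + 7/(-1) = 5 + 7*(-1) = 5 - 7 = -2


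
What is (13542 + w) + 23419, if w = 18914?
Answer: 55875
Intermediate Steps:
(13542 + w) + 23419 = (13542 + 18914) + 23419 = 32456 + 23419 = 55875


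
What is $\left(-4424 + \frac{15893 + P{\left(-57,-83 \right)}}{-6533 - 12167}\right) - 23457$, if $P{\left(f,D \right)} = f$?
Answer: $- \frac{130347634}{4675} \approx -27882.0$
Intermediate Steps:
$\left(-4424 + \frac{15893 + P{\left(-57,-83 \right)}}{-6533 - 12167}\right) - 23457 = \left(-4424 + \frac{15893 - 57}{-6533 - 12167}\right) - 23457 = \left(-4424 + \frac{15836}{-18700}\right) - 23457 = \left(-4424 + 15836 \left(- \frac{1}{18700}\right)\right) - 23457 = \left(-4424 - \frac{3959}{4675}\right) - 23457 = - \frac{20686159}{4675} - 23457 = - \frac{130347634}{4675}$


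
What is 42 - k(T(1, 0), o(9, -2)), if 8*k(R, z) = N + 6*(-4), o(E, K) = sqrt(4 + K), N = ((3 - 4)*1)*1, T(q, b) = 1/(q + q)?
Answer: 361/8 ≈ 45.125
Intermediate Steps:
T(q, b) = 1/(2*q)
N = -1 (N = -1*1*1 = -1*1 = -1)
k(R, z) = -25/8 (k(R, z) = (-1 + 6*(-4))/8 = (-1 - 24)/8 = (1/8)*(-25) = -25/8)
42 - k(T(1, 0), o(9, -2)) = 42 - 1*(-25/8) = 42 + 25/8 = 361/8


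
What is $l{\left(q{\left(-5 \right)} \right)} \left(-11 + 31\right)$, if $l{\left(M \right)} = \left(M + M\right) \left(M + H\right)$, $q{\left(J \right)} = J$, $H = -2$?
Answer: $1400$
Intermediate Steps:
$l{\left(M \right)} = 2 M \left(-2 + M\right)$ ($l{\left(M \right)} = \left(M + M\right) \left(M - 2\right) = 2 M \left(-2 + M\right)$)
$l{\left(q{\left(-5 \right)} \right)} \left(-11 + 31\right) = 2 \left(-5\right) \left(-2 - 5\right) \left(-11 + 31\right) = 2 \left(-5\right) \left(-7\right) 20 = 70 \cdot 20 = 1400$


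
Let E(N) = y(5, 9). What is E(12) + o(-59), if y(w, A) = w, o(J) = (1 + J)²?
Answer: 3369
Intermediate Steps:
E(N) = 5
E(12) + o(-59) = 5 + (1 - 59)² = 5 + (-58)² = 5 + 3364 = 3369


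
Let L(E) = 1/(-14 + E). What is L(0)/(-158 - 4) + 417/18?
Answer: 52543/2268 ≈ 23.167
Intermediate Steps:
L(0)/(-158 - 4) + 417/18 = 1/((-14 + 0)*(-158 - 4)) + 417/18 = 1/(-14*(-162)) + 417*(1/18) = -1/14*(-1/162) + 139/6 = 1/2268 + 139/6 = 52543/2268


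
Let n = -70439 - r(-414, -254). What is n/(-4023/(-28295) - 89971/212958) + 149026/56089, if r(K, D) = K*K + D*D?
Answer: 9412587528954870316/8612207996689 ≈ 1.0929e+6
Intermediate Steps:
r(K, D) = D² + K² (r(K, D) = K² + D² = D² + K²)
n = -306351 (n = -70439 - ((-254)² + (-414)²) = -70439 - (64516 + 171396) = -70439 - 1*235912 = -70439 - 235912 = -306351)
n/(-4023/(-28295) - 89971/212958) + 149026/56089 = -306351/(-4023/(-28295) - 89971/212958) + 149026/56089 = -306351/(-4023*(-1/28295) - 89971*1/212958) + 149026*(1/56089) = -306351/(4023/28295 - 89971/212958) + 149026/56089 = -306351/(-1688999411/6025646610) + 149026/56089 = -306351*(-6025646610/1688999411) + 149026/56089 = 1845962864620110/1688999411 + 149026/56089 = 9412587528954870316/8612207996689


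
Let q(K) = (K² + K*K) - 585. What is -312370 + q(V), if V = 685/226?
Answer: -7991775565/25538 ≈ -3.1294e+5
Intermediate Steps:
V = 685/226 (V = 685*(1/226) = 685/226 ≈ 3.0310)
q(K) = -585 + 2*K² (q(K) = (K² + K²) - 585 = 2*K² - 585 = -585 + 2*K²)
-312370 + q(V) = -312370 + (-585 + 2*(685/226)²) = -312370 + (-585 + 2*(469225/51076)) = -312370 + (-585 + 469225/25538) = -312370 - 14470505/25538 = -7991775565/25538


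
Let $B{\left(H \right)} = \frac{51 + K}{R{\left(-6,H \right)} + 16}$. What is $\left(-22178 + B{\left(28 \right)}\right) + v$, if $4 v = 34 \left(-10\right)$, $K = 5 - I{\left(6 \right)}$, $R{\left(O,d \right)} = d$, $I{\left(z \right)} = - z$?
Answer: $- \frac{489755}{22} \approx -22262.0$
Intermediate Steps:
$K = 11$ ($K = 5 - \left(-1\right) 6 = 5 - -6 = 5 + 6 = 11$)
$B{\left(H \right)} = \frac{62}{16 + H}$ ($B{\left(H \right)} = \frac{51 + 11}{H + 16} = \frac{62}{16 + H}$)
$v = -85$ ($v = \frac{34 \left(-10\right)}{4} = \frac{1}{4} \left(-340\right) = -85$)
$\left(-22178 + B{\left(28 \right)}\right) + v = \left(-22178 + \frac{62}{16 + 28}\right) - 85 = \left(-22178 + \frac{62}{44}\right) - 85 = \left(-22178 + 62 \cdot \frac{1}{44}\right) - 85 = \left(-22178 + \frac{31}{22}\right) - 85 = - \frac{487885}{22} - 85 = - \frac{489755}{22}$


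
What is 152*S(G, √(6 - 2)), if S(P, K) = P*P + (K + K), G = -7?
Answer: 8056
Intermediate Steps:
S(P, K) = P² + 2*K
152*S(G, √(6 - 2)) = 152*((-7)² + 2*√(6 - 2)) = 152*(49 + 2*√4) = 152*(49 + 2*2) = 152*(49 + 4) = 152*53 = 8056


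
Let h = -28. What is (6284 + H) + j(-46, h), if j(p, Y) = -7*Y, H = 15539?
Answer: 22019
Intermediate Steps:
(6284 + H) + j(-46, h) = (6284 + 15539) - 7*(-28) = 21823 + 196 = 22019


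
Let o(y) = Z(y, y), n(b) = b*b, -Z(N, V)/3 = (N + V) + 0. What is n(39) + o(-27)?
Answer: 1683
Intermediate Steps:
Z(N, V) = -3*N - 3*V (Z(N, V) = -3*((N + V) + 0) = -3*(N + V) = -3*N - 3*V)
n(b) = b²
o(y) = -6*y (o(y) = -3*y - 3*y = -6*y)
n(39) + o(-27) = 39² - 6*(-27) = 1521 + 162 = 1683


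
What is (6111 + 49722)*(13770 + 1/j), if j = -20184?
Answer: 5172623699869/6728 ≈ 7.6882e+8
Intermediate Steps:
(6111 + 49722)*(13770 + 1/j) = (6111 + 49722)*(13770 + 1/(-20184)) = 55833*(13770 - 1/20184) = 55833*(277933679/20184) = 5172623699869/6728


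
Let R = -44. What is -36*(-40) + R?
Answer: 1396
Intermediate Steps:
-36*(-40) + R = -36*(-40) - 44 = 1440 - 44 = 1396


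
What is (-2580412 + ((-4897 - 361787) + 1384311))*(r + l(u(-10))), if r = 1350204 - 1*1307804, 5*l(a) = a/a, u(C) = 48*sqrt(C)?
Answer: -66262396557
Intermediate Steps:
l(a) = 1/5 (l(a) = (a/a)/5 = (1/5)*1 = 1/5)
r = 42400 (r = 1350204 - 1307804 = 42400)
(-2580412 + ((-4897 - 361787) + 1384311))*(r + l(u(-10))) = (-2580412 + ((-4897 - 361787) + 1384311))*(42400 + 1/5) = (-2580412 + (-366684 + 1384311))*(212001/5) = (-2580412 + 1017627)*(212001/5) = -1562785*212001/5 = -66262396557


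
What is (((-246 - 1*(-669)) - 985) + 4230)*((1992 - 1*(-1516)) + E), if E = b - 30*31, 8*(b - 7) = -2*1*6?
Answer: 9476278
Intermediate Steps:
b = 11/2 (b = 7 + (-2*1*6)/8 = 7 + (-2*6)/8 = 7 + (⅛)*(-12) = 7 - 3/2 = 11/2 ≈ 5.5000)
E = -1849/2 (E = 11/2 - 30*31 = 11/2 - 930 = -1849/2 ≈ -924.50)
(((-246 - 1*(-669)) - 985) + 4230)*((1992 - 1*(-1516)) + E) = (((-246 - 1*(-669)) - 985) + 4230)*((1992 - 1*(-1516)) - 1849/2) = (((-246 + 669) - 985) + 4230)*((1992 + 1516) - 1849/2) = ((423 - 985) + 4230)*(3508 - 1849/2) = (-562 + 4230)*(5167/2) = 3668*(5167/2) = 9476278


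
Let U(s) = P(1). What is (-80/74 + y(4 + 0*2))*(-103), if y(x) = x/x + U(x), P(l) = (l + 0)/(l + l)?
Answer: -3193/74 ≈ -43.149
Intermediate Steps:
P(l) = 1/2 (P(l) = l/((2*l)) = l*(1/(2*l)) = 1/2)
U(s) = 1/2
y(x) = 3/2 (y(x) = x/x + 1/2 = 1 + 1/2 = 3/2)
(-80/74 + y(4 + 0*2))*(-103) = (-80/74 + 3/2)*(-103) = (-80*1/74 + 3/2)*(-103) = (-40/37 + 3/2)*(-103) = (31/74)*(-103) = -3193/74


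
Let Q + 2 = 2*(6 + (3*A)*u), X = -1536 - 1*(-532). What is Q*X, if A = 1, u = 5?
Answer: -40160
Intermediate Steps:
X = -1004 (X = -1536 + 532 = -1004)
Q = 40 (Q = -2 + 2*(6 + (3*1)*5) = -2 + 2*(6 + 3*5) = -2 + 2*(6 + 15) = -2 + 2*21 = -2 + 42 = 40)
Q*X = 40*(-1004) = -40160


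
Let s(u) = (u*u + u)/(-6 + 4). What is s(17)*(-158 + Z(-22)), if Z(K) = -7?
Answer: 25245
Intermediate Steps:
s(u) = -u/2 - u²/2 (s(u) = (u² + u)/(-2) = (u + u²)*(-½) = -u/2 - u²/2)
s(17)*(-158 + Z(-22)) = (-½*17*(1 + 17))*(-158 - 7) = -½*17*18*(-165) = -153*(-165) = 25245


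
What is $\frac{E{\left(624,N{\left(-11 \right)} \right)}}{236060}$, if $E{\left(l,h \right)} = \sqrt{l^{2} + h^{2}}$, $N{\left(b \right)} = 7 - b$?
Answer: $\frac{3 \sqrt{433}}{23606} \approx 0.0026445$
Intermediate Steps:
$E{\left(l,h \right)} = \sqrt{h^{2} + l^{2}}$
$\frac{E{\left(624,N{\left(-11 \right)} \right)}}{236060} = \frac{\sqrt{\left(7 - -11\right)^{2} + 624^{2}}}{236060} = \sqrt{\left(7 + 11\right)^{2} + 389376} \cdot \frac{1}{236060} = \sqrt{18^{2} + 389376} \cdot \frac{1}{236060} = \sqrt{324 + 389376} \cdot \frac{1}{236060} = \sqrt{389700} \cdot \frac{1}{236060} = 30 \sqrt{433} \cdot \frac{1}{236060} = \frac{3 \sqrt{433}}{23606}$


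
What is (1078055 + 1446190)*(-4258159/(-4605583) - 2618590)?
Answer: -30442721160128767695/4605583 ≈ -6.6100e+12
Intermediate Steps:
(1078055 + 1446190)*(-4258159/(-4605583) - 2618590) = 2524245*(-4258159*(-1/4605583) - 2618590) = 2524245*(4258159/4605583 - 2618590) = 2524245*(-12060129329811/4605583) = -30442721160128767695/4605583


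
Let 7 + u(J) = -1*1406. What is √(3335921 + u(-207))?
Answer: 2*√833627 ≈ 1826.1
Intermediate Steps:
u(J) = -1413 (u(J) = -7 - 1*1406 = -7 - 1406 = -1413)
√(3335921 + u(-207)) = √(3335921 - 1413) = √3334508 = 2*√833627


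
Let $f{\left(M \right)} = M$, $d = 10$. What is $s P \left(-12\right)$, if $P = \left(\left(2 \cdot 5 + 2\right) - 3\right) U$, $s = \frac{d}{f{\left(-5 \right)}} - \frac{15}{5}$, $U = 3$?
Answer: $1620$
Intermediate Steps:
$s = -5$ ($s = \frac{10}{-5} - \frac{15}{5} = 10 \left(- \frac{1}{5}\right) - 3 = -2 - 3 = -5$)
$P = 27$ ($P = \left(\left(2 \cdot 5 + 2\right) - 3\right) 3 = \left(\left(10 + 2\right) - 3\right) 3 = \left(12 - 3\right) 3 = 9 \cdot 3 = 27$)
$s P \left(-12\right) = \left(-5\right) 27 \left(-12\right) = \left(-135\right) \left(-12\right) = 1620$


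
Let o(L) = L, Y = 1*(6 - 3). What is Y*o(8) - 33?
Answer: -9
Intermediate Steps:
Y = 3 (Y = 1*3 = 3)
Y*o(8) - 33 = 3*8 - 33 = 24 - 33 = -9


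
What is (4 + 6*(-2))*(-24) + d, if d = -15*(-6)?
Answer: 282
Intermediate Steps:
d = 90
(4 + 6*(-2))*(-24) + d = (4 + 6*(-2))*(-24) + 90 = (4 - 12)*(-24) + 90 = -8*(-24) + 90 = 192 + 90 = 282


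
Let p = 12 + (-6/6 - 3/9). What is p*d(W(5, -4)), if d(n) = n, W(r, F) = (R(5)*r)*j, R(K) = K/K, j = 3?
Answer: 160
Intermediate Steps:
R(K) = 1
W(r, F) = 3*r (W(r, F) = (1*r)*3 = r*3 = 3*r)
p = 32/3 (p = 12 + (-6*⅙ - 3*⅑) = 12 + (-1 - ⅓) = 12 - 4/3 = 32/3 ≈ 10.667)
p*d(W(5, -4)) = 32*(3*5)/3 = (32/3)*15 = 160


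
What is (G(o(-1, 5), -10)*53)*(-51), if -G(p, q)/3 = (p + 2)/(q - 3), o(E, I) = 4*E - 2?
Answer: 32436/13 ≈ 2495.1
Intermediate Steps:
o(E, I) = -2 + 4*E
G(p, q) = -3*(2 + p)/(-3 + q) (G(p, q) = -3*(p + 2)/(q - 3) = -3*(2 + p)/(-3 + q))
(G(o(-1, 5), -10)*53)*(-51) = ((3*(-2 - (-2 + 4*(-1)))/(-3 - 10))*53)*(-51) = ((3*(-2 - (-2 - 4))/(-13))*53)*(-51) = ((3*(-1/13)*(-2 - 1*(-6)))*53)*(-51) = ((3*(-1/13)*(-2 + 6))*53)*(-51) = ((3*(-1/13)*4)*53)*(-51) = -12/13*53*(-51) = -636/13*(-51) = 32436/13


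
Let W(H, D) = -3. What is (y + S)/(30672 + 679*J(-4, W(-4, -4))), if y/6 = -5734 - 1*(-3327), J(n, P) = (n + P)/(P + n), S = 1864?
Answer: -12578/31351 ≈ -0.40120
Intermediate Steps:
J(n, P) = 1 (J(n, P) = (P + n)/(P + n) = 1)
y = -14442 (y = 6*(-5734 - 1*(-3327)) = 6*(-5734 + 3327) = 6*(-2407) = -14442)
(y + S)/(30672 + 679*J(-4, W(-4, -4))) = (-14442 + 1864)/(30672 + 679*1) = -12578/(30672 + 679) = -12578/31351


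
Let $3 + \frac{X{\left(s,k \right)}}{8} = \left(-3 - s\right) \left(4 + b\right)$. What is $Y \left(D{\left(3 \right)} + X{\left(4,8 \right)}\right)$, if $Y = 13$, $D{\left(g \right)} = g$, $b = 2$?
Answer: $-4641$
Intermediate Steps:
$X{\left(s,k \right)} = -168 - 48 s$ ($X{\left(s,k \right)} = -24 + 8 \left(-3 - s\right) \left(4 + 2\right) = -24 + 8 \left(-3 - s\right) 6 = -24 + 8 \left(-18 - 6 s\right) = -24 - \left(144 + 48 s\right) = -168 - 48 s$)
$Y \left(D{\left(3 \right)} + X{\left(4,8 \right)}\right) = 13 \left(3 - 360\right) = 13 \left(-357\right) = -4641$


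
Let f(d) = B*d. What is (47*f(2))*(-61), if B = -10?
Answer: 57340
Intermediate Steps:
f(d) = -10*d
(47*f(2))*(-61) = (47*(-10*2))*(-61) = (47*(-20))*(-61) = -940*(-61) = 57340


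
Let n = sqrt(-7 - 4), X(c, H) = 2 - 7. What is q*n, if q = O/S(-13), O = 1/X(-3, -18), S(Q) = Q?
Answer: I*sqrt(11)/65 ≈ 0.051025*I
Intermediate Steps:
X(c, H) = -5
n = I*sqrt(11) (n = sqrt(-11) = I*sqrt(11) ≈ 3.3166*I)
O = -1/5 (O = 1/(-5) = -1/5 ≈ -0.20000)
q = 1/65 (q = -1/5/(-13) = -1/5*(-1/13) = 1/65 ≈ 0.015385)
q*n = (I*sqrt(11))/65 = I*sqrt(11)/65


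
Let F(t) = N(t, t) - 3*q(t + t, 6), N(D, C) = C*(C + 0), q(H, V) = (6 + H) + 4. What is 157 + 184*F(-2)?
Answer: -2419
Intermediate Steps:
q(H, V) = 10 + H
N(D, C) = C**2 (N(D, C) = C*C = C**2)
F(t) = -30 + t**2 - 6*t (F(t) = t**2 - 3*(10 + (t + t)) = t**2 - 3*(10 + 2*t) = t**2 + (-30 - 6*t) = -30 + t**2 - 6*t)
157 + 184*F(-2) = 157 + 184*(-30 + (-2)**2 - 6*(-2)) = 157 + 184*(-30 + 4 + 12) = 157 + 184*(-14) = 157 - 2576 = -2419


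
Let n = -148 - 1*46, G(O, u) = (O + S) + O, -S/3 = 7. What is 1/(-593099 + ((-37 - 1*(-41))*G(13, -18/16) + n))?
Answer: -1/593273 ≈ -1.6856e-6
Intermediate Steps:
S = -21 (S = -3*7 = -21)
G(O, u) = -21 + 2*O (G(O, u) = (O - 21) + O = (-21 + O) + O = -21 + 2*O)
n = -194 (n = -148 - 46 = -194)
1/(-593099 + ((-37 - 1*(-41))*G(13, -18/16) + n)) = 1/(-593099 + ((-37 - 1*(-41))*(-21 + 2*13) - 194)) = 1/(-593099 + ((-37 + 41)*(-21 + 26) - 194)) = 1/(-593099 + (4*5 - 194)) = 1/(-593099 + (20 - 194)) = 1/(-593099 - 174) = 1/(-593273) = -1/593273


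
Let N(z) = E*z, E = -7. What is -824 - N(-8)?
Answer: -880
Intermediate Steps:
N(z) = -7*z
-824 - N(-8) = -824 - (-7)*(-8) = -824 - 1*56 = -824 - 56 = -880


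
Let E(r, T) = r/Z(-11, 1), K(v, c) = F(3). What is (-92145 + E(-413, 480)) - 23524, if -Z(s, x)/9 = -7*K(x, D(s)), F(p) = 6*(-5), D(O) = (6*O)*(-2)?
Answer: -31230571/270 ≈ -1.1567e+5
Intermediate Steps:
D(O) = -12*O
F(p) = -30
K(v, c) = -30
Z(s, x) = -1890 (Z(s, x) = -(-63)*(-30) = -9*210 = -1890)
E(r, T) = -r/1890 (E(r, T) = r/(-1890) = r*(-1/1890) = -r/1890)
(-92145 + E(-413, 480)) - 23524 = (-92145 - 1/1890*(-413)) - 23524 = (-92145 + 59/270) - 23524 = -24879091/270 - 23524 = -31230571/270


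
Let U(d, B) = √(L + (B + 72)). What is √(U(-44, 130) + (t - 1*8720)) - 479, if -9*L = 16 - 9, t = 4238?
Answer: -479 + I*√(40338 - 3*√1811)/3 ≈ -479.0 + 66.842*I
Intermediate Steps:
L = -7/9 (L = -(16 - 9)/9 = -⅑*7 = -7/9 ≈ -0.77778)
U(d, B) = √(641/9 + B) (U(d, B) = √(-7/9 + (B + 72)) = √(-7/9 + (72 + B)) = √(641/9 + B))
√(U(-44, 130) + (t - 1*8720)) - 479 = √(√(641 + 9*130)/3 + (4238 - 1*8720)) - 479 = √(√(641 + 1170)/3 + (4238 - 8720)) - 479 = √(√1811/3 - 4482) - 479 = √(-4482 + √1811/3) - 479 = -479 + √(-4482 + √1811/3)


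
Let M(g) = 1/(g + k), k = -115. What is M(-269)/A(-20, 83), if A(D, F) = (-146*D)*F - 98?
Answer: -1/93028608 ≈ -1.0749e-8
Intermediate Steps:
M(g) = 1/(-115 + g) (M(g) = 1/(g - 115) = 1/(-115 + g))
A(D, F) = -98 - 146*D*F (A(D, F) = -146*D*F - 98 = -98 - 146*D*F)
M(-269)/A(-20, 83) = 1/((-115 - 269)*(-98 - 146*(-20)*83)) = 1/((-384)*(-98 + 242360)) = -1/384/242262 = -1/384*1/242262 = -1/93028608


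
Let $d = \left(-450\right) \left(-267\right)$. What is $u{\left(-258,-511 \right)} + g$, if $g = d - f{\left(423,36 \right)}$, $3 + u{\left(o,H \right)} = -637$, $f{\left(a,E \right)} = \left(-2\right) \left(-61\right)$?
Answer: $119388$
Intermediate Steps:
$f{\left(a,E \right)} = 122$
$d = 120150$
$u{\left(o,H \right)} = -640$ ($u{\left(o,H \right)} = -3 - 637 = -640$)
$g = 120028$ ($g = 120150 - 122 = 120028$)
$u{\left(-258,-511 \right)} + g = -640 + 120028 = 119388$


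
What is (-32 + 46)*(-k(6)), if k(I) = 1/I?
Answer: -7/3 ≈ -2.3333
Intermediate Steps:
(-32 + 46)*(-k(6)) = (-32 + 46)*(-1/6) = 14*(-1*⅙) = 14*(-⅙) = -7/3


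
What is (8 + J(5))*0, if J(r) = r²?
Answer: 0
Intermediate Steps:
(8 + J(5))*0 = (8 + 5²)*0 = (8 + 25)*0 = 33*0 = 0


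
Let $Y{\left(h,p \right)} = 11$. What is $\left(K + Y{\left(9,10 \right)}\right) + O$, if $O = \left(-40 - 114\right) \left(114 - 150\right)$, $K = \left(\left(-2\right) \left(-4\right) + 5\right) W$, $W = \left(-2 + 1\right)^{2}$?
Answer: $5568$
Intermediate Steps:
$W = 1$ ($W = \left(-1\right)^{2} = 1$)
$K = 13$ ($K = \left(\left(-2\right) \left(-4\right) + 5\right) 1 = \left(8 + 5\right) 1 = 13 \cdot 1 = 13$)
$O = 5544$ ($O = \left(-154\right) \left(-36\right) = 5544$)
$\left(K + Y{\left(9,10 \right)}\right) + O = \left(13 + 11\right) + 5544 = 24 + 5544 = 5568$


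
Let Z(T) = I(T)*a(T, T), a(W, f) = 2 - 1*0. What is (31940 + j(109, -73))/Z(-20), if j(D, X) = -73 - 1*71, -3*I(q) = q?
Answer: 23847/10 ≈ 2384.7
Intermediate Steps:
a(W, f) = 2 (a(W, f) = 2 + 0 = 2)
I(q) = -q/3
j(D, X) = -144 (j(D, X) = -73 - 71 = -144)
Z(T) = -2*T/3 (Z(T) = -T/3*2 = -2*T/3)
(31940 + j(109, -73))/Z(-20) = (31940 - 144)/((-⅔*(-20))) = 31796/(40/3) = 31796*(3/40) = 23847/10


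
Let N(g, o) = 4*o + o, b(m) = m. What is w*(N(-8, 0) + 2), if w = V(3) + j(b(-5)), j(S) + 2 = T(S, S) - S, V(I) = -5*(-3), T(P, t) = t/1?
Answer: 26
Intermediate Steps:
T(P, t) = t (T(P, t) = t*1 = t)
V(I) = 15
j(S) = -2 (j(S) = -2 + (S - S) = -2 + 0 = -2)
N(g, o) = 5*o
w = 13 (w = 15 - 2 = 13)
w*(N(-8, 0) + 2) = 13*(5*0 + 2) = 13*(0 + 2) = 13*2 = 26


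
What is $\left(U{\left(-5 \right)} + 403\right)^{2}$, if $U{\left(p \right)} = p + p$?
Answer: $154449$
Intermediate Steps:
$U{\left(p \right)} = 2 p$
$\left(U{\left(-5 \right)} + 403\right)^{2} = \left(2 \left(-5\right) + 403\right)^{2} = \left(-10 + 403\right)^{2} = 393^{2} = 154449$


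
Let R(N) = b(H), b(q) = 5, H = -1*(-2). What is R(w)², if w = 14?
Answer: 25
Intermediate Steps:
H = 2
R(N) = 5
R(w)² = 5² = 25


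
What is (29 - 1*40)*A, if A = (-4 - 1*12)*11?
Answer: 1936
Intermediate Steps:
A = -176 (A = (-4 - 12)*11 = -16*11 = -176)
(29 - 1*40)*A = (29 - 1*40)*(-176) = (29 - 40)*(-176) = -11*(-176) = 1936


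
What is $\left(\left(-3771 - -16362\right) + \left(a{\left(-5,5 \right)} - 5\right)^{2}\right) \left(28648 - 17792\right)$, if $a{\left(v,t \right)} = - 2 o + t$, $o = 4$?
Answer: $137382680$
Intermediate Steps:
$a{\left(v,t \right)} = -8 + t$ ($a{\left(v,t \right)} = \left(-2\right) 4 + t = -8 + t$)
$\left(\left(-3771 - -16362\right) + \left(a{\left(-5,5 \right)} - 5\right)^{2}\right) \left(28648 - 17792\right) = \left(\left(-3771 - -16362\right) + \left(\left(-8 + 5\right) - 5\right)^{2}\right) \left(28648 - 17792\right) = \left(\left(-3771 + 16362\right) + \left(-3 - 5\right)^{2}\right) 10856 = \left(12591 + \left(-8\right)^{2}\right) 10856 = \left(12591 + 64\right) 10856 = 12655 \cdot 10856 = 137382680$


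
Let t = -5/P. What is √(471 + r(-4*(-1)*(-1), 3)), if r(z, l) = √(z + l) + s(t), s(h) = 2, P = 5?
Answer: √(473 + I) ≈ 21.749 + 0.023*I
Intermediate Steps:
t = -1 (t = -5/5 = -5*⅕ = -1)
r(z, l) = 2 + √(l + z) (r(z, l) = √(z + l) + 2 = √(l + z) + 2 = 2 + √(l + z))
√(471 + r(-4*(-1)*(-1), 3)) = √(471 + (2 + √(3 - 4*(-1)*(-1)))) = √(471 + (2 + √(3 + 4*(-1)))) = √(471 + (2 + √(3 - 4))) = √(471 + (2 + √(-1))) = √(471 + (2 + I)) = √(473 + I)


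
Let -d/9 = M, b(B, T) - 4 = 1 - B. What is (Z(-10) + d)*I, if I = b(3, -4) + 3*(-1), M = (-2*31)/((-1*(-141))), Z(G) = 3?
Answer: -327/47 ≈ -6.9574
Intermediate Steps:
b(B, T) = 5 - B (b(B, T) = 4 + (1 - B) = 5 - B)
M = -62/141 ≈ -0.43972
d = 186/47 (d = -9*(-62/141) = 186/47 ≈ 3.9574)
I = -1 (I = (5 - 1*3) + 3*(-1) = (5 - 3) - 3 = 2 - 3 = -1)
(Z(-10) + d)*I = (3 + 186/47)*(-1) = (327/47)*(-1) = -327/47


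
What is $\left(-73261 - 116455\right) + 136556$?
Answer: $-53160$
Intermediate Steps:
$\left(-73261 - 116455\right) + 136556 = -189716 + 136556 = -53160$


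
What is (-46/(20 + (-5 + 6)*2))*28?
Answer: -644/11 ≈ -58.545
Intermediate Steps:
(-46/(20 + (-5 + 6)*2))*28 = (-46/(20 + 1*2))*28 = (-46/(20 + 2))*28 = (-46/22)*28 = ((1/22)*(-46))*28 = -23/11*28 = -644/11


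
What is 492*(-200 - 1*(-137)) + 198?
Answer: -30798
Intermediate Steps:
492*(-200 - 1*(-137)) + 198 = 492*(-200 + 137) + 198 = 492*(-63) + 198 = -30996 + 198 = -30798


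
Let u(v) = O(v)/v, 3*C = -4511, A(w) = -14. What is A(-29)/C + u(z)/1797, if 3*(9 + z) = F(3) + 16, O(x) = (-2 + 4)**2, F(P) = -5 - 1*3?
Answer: 459958/51339691 ≈ 0.0089591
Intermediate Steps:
F(P) = -8 (F(P) = -5 - 3 = -8)
C = -4511/3 (C = (1/3)*(-4511) = -4511/3 ≈ -1503.7)
O(x) = 4 (O(x) = 2**2 = 4)
z = -19/3 (z = -9 + (-8 + 16)/3 = -9 + (1/3)*8 = -9 + 8/3 = -19/3 ≈ -6.3333)
u(v) = 4/v
A(-29)/C + u(z)/1797 = -14/(-4511/3) + (4/(-19/3))/1797 = -14*(-3/4511) + (4*(-3/19))*(1/1797) = 42/4511 - 12/19*1/1797 = 42/4511 - 4/11381 = 459958/51339691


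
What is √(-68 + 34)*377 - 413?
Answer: -413 + 377*I*√34 ≈ -413.0 + 2198.3*I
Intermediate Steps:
√(-68 + 34)*377 - 413 = √(-34)*377 - 413 = (I*√34)*377 - 413 = 377*I*√34 - 413 = -413 + 377*I*√34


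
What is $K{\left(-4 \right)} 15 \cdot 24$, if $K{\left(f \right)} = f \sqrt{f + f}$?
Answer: $- 2880 i \sqrt{2} \approx - 4072.9 i$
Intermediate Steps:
$K{\left(f \right)} = \sqrt{2} f^{\frac{3}{2}}$ ($K{\left(f \right)} = f \sqrt{2 f} = f \sqrt{2} \sqrt{f} = \sqrt{2} f^{\frac{3}{2}}$)
$K{\left(-4 \right)} 15 \cdot 24 = \sqrt{2} \left(-4\right)^{\frac{3}{2}} \cdot 15 \cdot 24 = \sqrt{2} \left(- 8 i\right) 15 \cdot 24 = - 8 i \sqrt{2} \cdot 15 \cdot 24 = - 120 i \sqrt{2} \cdot 24 = - 2880 i \sqrt{2}$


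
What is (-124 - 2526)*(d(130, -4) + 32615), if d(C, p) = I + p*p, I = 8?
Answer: -86493350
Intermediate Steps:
d(C, p) = 8 + p**2 (d(C, p) = 8 + p*p = 8 + p**2)
(-124 - 2526)*(d(130, -4) + 32615) = (-124 - 2526)*((8 + (-4)**2) + 32615) = -2650*((8 + 16) + 32615) = -2650*(24 + 32615) = -2650*32639 = -86493350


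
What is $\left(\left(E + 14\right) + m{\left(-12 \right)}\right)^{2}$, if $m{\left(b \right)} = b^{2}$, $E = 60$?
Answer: $47524$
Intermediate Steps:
$\left(\left(E + 14\right) + m{\left(-12 \right)}\right)^{2} = \left(\left(60 + 14\right) + \left(-12\right)^{2}\right)^{2} = \left(74 + 144\right)^{2} = 218^{2} = 47524$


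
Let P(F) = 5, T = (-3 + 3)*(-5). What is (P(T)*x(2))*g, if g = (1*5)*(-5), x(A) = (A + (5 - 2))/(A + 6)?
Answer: -625/8 ≈ -78.125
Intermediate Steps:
T = 0 (T = 0*(-5) = 0)
x(A) = (3 + A)/(6 + A) (x(A) = (A + 3)/(6 + A) = (3 + A)/(6 + A))
g = -25 (g = 5*(-5) = -25)
(P(T)*x(2))*g = (5*((3 + 2)/(6 + 2)))*(-25) = (5*(5/8))*(-25) = (25/8)*(-25) = -625/8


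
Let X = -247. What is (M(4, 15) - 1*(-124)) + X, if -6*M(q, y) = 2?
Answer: -370/3 ≈ -123.33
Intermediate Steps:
M(q, y) = -⅓ (M(q, y) = -⅙*2 = -⅓)
(M(4, 15) - 1*(-124)) + X = (-⅓ - 1*(-124)) - 247 = (-⅓ + 124) - 247 = 371/3 - 247 = -370/3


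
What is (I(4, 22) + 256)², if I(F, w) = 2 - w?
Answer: 55696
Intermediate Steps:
(I(4, 22) + 256)² = ((2 - 1*22) + 256)² = ((2 - 22) + 256)² = (-20 + 256)² = 236² = 55696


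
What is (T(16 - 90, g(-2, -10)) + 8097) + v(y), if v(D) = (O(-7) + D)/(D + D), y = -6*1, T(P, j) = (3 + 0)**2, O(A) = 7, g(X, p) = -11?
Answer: 97271/12 ≈ 8105.9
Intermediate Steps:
T(P, j) = 9 (T(P, j) = 3**2 = 9)
y = -6
v(D) = (7 + D)/(2*D) (v(D) = (7 + D)/(D + D) = (7 + D)/((2*D)) = (7 + D)*(1/(2*D)) = (7 + D)/(2*D))
(T(16 - 90, g(-2, -10)) + 8097) + v(y) = (9 + 8097) + (1/2)*(7 - 6)/(-6) = 8106 + (1/2)*(-1/6)*1 = 8106 - 1/12 = 97271/12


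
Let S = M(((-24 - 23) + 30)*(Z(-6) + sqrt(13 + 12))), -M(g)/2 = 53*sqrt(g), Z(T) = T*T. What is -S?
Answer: 106*I*sqrt(697) ≈ 2798.5*I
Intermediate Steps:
Z(T) = T**2
M(g) = -106*sqrt(g)
S = -106*I*sqrt(697) (S = -106*sqrt((-6)**2 + sqrt(13 + 12))*sqrt((-24 - 23) + 30) = -106*sqrt(-47 + 30)*sqrt(36 + sqrt(25)) = -106*I*sqrt(17)*sqrt(36 + 5) = -106*I*sqrt(697) ≈ -2798.5*I)
-S = -(-106)*I*sqrt(697) = 106*I*sqrt(697)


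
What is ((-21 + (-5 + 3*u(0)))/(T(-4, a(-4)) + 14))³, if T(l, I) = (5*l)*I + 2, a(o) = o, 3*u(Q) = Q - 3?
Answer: -24389/884736 ≈ -0.027566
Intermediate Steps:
u(Q) = -1 + Q/3 (u(Q) = (Q - 3)/3 = (-3 + Q)/3 = -1 + Q/3)
T(l, I) = 2 + 5*I*l (T(l, I) = 5*I*l + 2 = 2 + 5*I*l)
((-21 + (-5 + 3*u(0)))/(T(-4, a(-4)) + 14))³ = ((-21 + (-5 + 3*(-1 + (⅓)*0)))/((2 + 5*(-4)*(-4)) + 14))³ = ((-21 + (-5 + 3*(-1 + 0)))/((2 + 80) + 14))³ = ((-21 + (-5 + 3*(-1)))/(82 + 14))³ = ((-21 + (-5 - 3))/96)³ = ((-21 - 8)*(1/96))³ = (-29*1/96)³ = (-29/96)³ = -24389/884736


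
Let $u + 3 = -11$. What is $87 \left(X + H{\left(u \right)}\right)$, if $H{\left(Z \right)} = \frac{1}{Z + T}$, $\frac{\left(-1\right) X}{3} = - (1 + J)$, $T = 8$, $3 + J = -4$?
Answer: $- \frac{3161}{2} \approx -1580.5$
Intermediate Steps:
$J = -7$ ($J = -3 - 4 = -7$)
$u = -14$ ($u = -3 - 11 = -14$)
$X = -18$ ($X = - 3 \left(- (1 - 7)\right) = - 3 \left(\left(-1\right) \left(-6\right)\right) = \left(-3\right) 6 = -18$)
$H{\left(Z \right)} = \frac{1}{8 + Z}$ ($H{\left(Z \right)} = \frac{1}{Z + 8} = \frac{1}{8 + Z}$)
$87 \left(X + H{\left(u \right)}\right) = 87 \left(-18 + \frac{1}{8 - 14}\right) = 87 \left(-18 + \frac{1}{-6}\right) = 87 \left(-18 - \frac{1}{6}\right) = 87 \left(- \frac{109}{6}\right) = - \frac{3161}{2}$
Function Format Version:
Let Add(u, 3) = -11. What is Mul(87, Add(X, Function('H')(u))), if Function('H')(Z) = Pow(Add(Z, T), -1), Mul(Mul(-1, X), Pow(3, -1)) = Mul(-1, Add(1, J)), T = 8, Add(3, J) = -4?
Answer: Rational(-3161, 2) ≈ -1580.5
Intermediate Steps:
J = -7 (J = Add(-3, -4) = -7)
u = -14 (u = Add(-3, -11) = -14)
X = -18 (X = Mul(-3, Mul(-1, Add(1, -7))) = Mul(-3, Mul(-1, -6)) = Mul(-3, 6) = -18)
Function('H')(Z) = Pow(Add(8, Z), -1) (Function('H')(Z) = Pow(Add(Z, 8), -1) = Pow(Add(8, Z), -1))
Mul(87, Add(X, Function('H')(u))) = Mul(87, Add(-18, Pow(Add(8, -14), -1))) = Mul(87, Add(-18, Pow(-6, -1))) = Mul(87, Add(-18, Rational(-1, 6))) = Mul(87, Rational(-109, 6)) = Rational(-3161, 2)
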